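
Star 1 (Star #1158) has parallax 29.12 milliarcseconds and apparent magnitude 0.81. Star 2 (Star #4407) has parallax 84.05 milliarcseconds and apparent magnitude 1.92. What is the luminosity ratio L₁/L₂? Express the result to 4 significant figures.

L₁/L₂ = 23.16

d₁ = 1/p₁ = 1/0.02912″ = 34.341 pc; d₂ = 1/p₂ = 1/0.08405″ = 11.898 pc.
M₁ = m₁ − 5 log₁₀ d₁ + 5 = 0.81 − 7.6791 + 5 = -1.8691.
M₂ = 1.92 − 5.3774 + 5 = 1.5426.
L₁/L₂ = 10^(0.4(M₂ − M₁)) = 10^(0.4 × 3.4117) = 10^1.36468 = 23.157.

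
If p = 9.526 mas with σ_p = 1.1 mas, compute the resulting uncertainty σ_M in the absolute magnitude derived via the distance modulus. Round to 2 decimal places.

σ_M = 0.25 mag

M = m − 5 log₁₀ d + 5 = m + 5 log₁₀ p + 5, so ∂M/∂p = 5/(p ln 10).
σ_M = (5/ln 10) · (σ_p/p) = 2.1715 × 1.1/9.526 = 2.1715 × 0.11547 = 0.25074.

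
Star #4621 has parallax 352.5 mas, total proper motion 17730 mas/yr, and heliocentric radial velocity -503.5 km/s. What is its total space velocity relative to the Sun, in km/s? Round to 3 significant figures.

557 km/s

d = 1/p = 1/0.3525″ = 2.8369 pc.
μ = 17730 mas/yr = 17.73 ″/yr.
v_t = 4.740 μ d = 4.740 × 17.73 × 2.8369 = 238.41 km/s.
v = √(v_r² + v_t²) = √((-503.5)² + 238.41²) = √310352 = 557.09 km/s.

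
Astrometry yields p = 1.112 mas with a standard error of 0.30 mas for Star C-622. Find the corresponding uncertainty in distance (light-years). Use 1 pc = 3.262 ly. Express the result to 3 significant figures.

d = 1/p, so σ_d = σ_p / p².
σ_d = 0.000300 / (0.001112)² = 0.000300 / 0.0000012365 = 242.62 pc = 242.62 × 3.262 ly = 791.43 ly.

791 ly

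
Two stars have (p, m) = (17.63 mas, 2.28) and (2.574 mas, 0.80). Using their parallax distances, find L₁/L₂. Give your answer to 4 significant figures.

d₁ = 1/p₁ = 1/0.01763″ = 56.721 pc; d₂ = 1/p₂ = 1/0.002574″ = 388.5 pc.
M₁ = m₁ − 5 log₁₀ d₁ + 5 = 2.28 − 8.7687 + 5 = -1.4887.
M₂ = 0.80 − 12.9470 + 5 = -7.1470.
L₁/L₂ = 10^(0.4(M₂ − M₁)) = 10^(0.4 × (-5.6583)) = 10^(-2.26332) = 0.0054536.

L₁/L₂ = 0.005454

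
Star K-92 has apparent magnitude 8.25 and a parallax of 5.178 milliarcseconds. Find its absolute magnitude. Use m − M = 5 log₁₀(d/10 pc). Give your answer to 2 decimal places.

d = 1/p = 1/0.005178″ = 193.12 pc.
m − M = 5 log₁₀(193.12) − 5 = 11.4291 − 5 = 6.4291.
M = m − (m − M) = 8.25 − 6.4291 = 1.82.

M = 1.82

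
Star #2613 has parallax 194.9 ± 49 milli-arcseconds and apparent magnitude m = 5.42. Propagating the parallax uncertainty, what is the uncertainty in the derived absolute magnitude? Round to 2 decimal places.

σ_M = 0.55 mag

M = m − 5 log₁₀ d + 5 = m + 5 log₁₀ p + 5, so ∂M/∂p = 5/(p ln 10).
σ_M = (5/ln 10) · (σ_p/p) = 2.1715 × 49/194.9 = 2.1715 × 0.25141 = 0.54594.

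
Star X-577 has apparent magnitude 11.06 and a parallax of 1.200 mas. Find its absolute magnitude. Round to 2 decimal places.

M = 1.46

d = 1/p = 1/0.001200″ = 833.33 pc.
m − M = 5 log₁₀(833.33) − 5 = 14.6041 − 5 = 9.6041.
M = m − (m − M) = 11.06 − 9.6041 = 1.46.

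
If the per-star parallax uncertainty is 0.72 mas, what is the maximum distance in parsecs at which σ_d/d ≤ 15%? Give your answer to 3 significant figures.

208 pc

σ_d/d = σ_p/p, so the condition is σ_p/p ≤ 0.15, i.e. p ≥ σ_p/0.15.
p_min = 0.72/0.15 = 4.8 mas = 0.0048 arcsec.
d_max = 1/p_min = 1/0.0048 = 208.33 pc.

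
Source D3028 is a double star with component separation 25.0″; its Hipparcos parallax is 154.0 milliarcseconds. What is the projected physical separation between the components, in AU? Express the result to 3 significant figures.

d = 1/p = 1/0.1540″ = 6.4935 pc.
At distance d (pc), an angle of θ arcsec spans θ·d AU: s = 25.0 × 6.4935 = 162.34 AU.

162 AU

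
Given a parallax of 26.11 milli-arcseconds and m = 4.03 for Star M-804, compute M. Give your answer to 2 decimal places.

M = 1.11

d = 1/p = 1/0.02611″ = 38.3 pc.
m − M = 5 log₁₀(38.3) − 5 = 7.9160 − 5 = 2.9160.
M = m − (m − M) = 4.03 − 2.9160 = 1.11.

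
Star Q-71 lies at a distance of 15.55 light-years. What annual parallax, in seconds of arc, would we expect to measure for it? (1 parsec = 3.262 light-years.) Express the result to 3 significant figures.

d = 15.55 ly ÷ 3.262 = 4.767 pc.
p = 1/d = 1/4.767 = 0.20978 arcsec.

0.210 arcsec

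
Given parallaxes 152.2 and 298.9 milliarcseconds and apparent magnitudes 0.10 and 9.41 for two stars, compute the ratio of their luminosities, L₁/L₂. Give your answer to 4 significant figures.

L₁/L₂ = 20430

d₁ = 1/p₁ = 1/0.1522″ = 6.5703 pc; d₂ = 1/p₂ = 1/0.2989″ = 3.3456 pc.
M₁ = m₁ − 5 log₁₀ d₁ + 5 = 0.10 − 4.0879 + 5 = 1.0121.
M₂ = 9.41 − 2.6224 + 5 = 11.7876.
L₁/L₂ = 10^(0.4(M₂ − M₁)) = 10^(0.4 × 10.7755) = 10^4.31020 = 20427.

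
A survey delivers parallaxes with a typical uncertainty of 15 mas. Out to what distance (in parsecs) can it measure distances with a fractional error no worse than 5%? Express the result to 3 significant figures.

σ_d/d = σ_p/p, so the condition is σ_p/p ≤ 0.05, i.e. p ≥ σ_p/0.05.
p_min = 15/0.05 = 300 mas = 0.3 arcsec.
d_max = 1/p_min = 1/0.3 = 3.3333 pc.

3.33 pc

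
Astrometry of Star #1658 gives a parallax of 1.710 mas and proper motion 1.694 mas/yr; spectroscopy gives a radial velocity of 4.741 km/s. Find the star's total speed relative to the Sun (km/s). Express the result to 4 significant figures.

6.673 km/s

d = 1/p = 1/0.001710″ = 584.8 pc.
μ = 1.694 mas/yr = 0.001694 ″/yr.
v_t = 4.740 μ d = 4.740 × 0.001694 × 584.8 = 4.6957 km/s.
v = √(v_r² + v_t²) = √(4.741² + 4.6957²) = √44.5267 = 6.6728 km/s.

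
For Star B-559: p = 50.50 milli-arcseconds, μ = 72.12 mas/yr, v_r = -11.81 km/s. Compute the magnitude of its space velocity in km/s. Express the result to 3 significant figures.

d = 1/p = 1/0.05050″ = 19.802 pc.
μ = 72.12 mas/yr = 0.07212 ″/yr.
v_t = 4.740 μ d = 4.740 × 0.07212 × 19.802 = 6.7693 km/s.
v = √(v_r² + v_t²) = √((-11.81)² + 6.7693²) = √185.3 = 13.612 km/s.

13.6 km/s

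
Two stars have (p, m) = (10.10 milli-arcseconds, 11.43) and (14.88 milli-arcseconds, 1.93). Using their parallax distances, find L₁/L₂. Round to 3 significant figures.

d₁ = 1/p₁ = 1/0.01010″ = 99.01 pc; d₂ = 1/p₂ = 1/0.01488″ = 67.204 pc.
M₁ = m₁ − 5 log₁₀ d₁ + 5 = 11.43 − 9.9784 + 5 = 6.4516.
M₂ = 1.93 − 9.1370 + 5 = -2.2070.
L₁/L₂ = 10^(0.4(M₂ − M₁)) = 10^(0.4 × (-8.6586)) = 10^(-3.46344) = 0.000344.

L₁/L₂ = 0.000344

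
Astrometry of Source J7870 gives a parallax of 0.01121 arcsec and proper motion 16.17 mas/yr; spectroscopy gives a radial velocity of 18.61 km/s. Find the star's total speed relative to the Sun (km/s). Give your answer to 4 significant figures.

d = 1/p = 1/0.01121″ = 89.206 pc.
μ = 16.17 mas/yr = 0.01617 ″/yr.
v_t = 4.740 μ d = 4.740 × 0.01617 × 89.206 = 6.8373 km/s.
v = √(v_r² + v_t²) = √(18.61² + 6.8373²) = √393.081 = 19.826 km/s.

19.83 km/s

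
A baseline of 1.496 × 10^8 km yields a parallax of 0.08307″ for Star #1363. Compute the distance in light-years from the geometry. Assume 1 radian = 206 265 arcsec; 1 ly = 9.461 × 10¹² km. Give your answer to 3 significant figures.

39.3 ly

θ = 0.08307″ = 0.08307/206265 = 4.0273 × 10^-7 rad.
d = B/θ = (1.496 × 10^8) / (4.0273 × 10^-7) = 3.7146 × 10^14 km = (3.7146 × 10^14) / (9.461 × 10^12) ly = 39.262 ly.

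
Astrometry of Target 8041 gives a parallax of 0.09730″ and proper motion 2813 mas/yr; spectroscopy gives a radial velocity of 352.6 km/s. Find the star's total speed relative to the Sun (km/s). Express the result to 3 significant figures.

d = 1/p = 1/0.09730″ = 10.277 pc.
μ = 2813 mas/yr = 2.813 ″/yr.
v_t = 4.740 μ d = 4.740 × 2.813 × 10.277 = 137.03 km/s.
v = √(v_r² + v_t²) = √(352.6² + 137.03²) = √143104 = 378.29 km/s.

378 km/s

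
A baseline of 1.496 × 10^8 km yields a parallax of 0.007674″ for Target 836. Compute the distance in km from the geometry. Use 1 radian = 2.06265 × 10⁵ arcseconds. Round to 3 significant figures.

4.02 × 10^15 km

θ = 0.007674″ = 0.007674/206265 = 3.7205 × 10^-8 rad.
d = B/θ = (1.496 × 10^8) / (3.7205 × 10^-8) = 4.0210 × 10^15 km.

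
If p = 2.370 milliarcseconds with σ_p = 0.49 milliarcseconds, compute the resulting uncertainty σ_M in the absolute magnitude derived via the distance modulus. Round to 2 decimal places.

σ_M = 0.45 mag

M = m − 5 log₁₀ d + 5 = m + 5 log₁₀ p + 5, so ∂M/∂p = 5/(p ln 10).
σ_M = (5/ln 10) · (σ_p/p) = 2.1715 × 0.49/2.370 = 2.1715 × 0.20675 = 0.44896.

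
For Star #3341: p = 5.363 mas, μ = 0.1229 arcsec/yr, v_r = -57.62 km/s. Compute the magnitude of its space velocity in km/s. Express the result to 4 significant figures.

d = 1/p = 1/0.005363″ = 186.46 pc.
v_t = 4.740 μ d = 4.740 × 0.1229 × 186.46 = 108.62 km/s.
v = √(v_r² + v_t²) = √((-57.62)² + 108.62²) = √15118.4 = 122.96 km/s.

123.0 km/s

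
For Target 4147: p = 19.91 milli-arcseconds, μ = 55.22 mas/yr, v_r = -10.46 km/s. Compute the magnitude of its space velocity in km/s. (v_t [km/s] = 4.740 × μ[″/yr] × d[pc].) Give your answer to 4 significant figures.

d = 1/p = 1/0.01991″ = 50.226 pc.
μ = 55.22 mas/yr = 0.05522 ″/yr.
v_t = 4.740 μ d = 4.740 × 0.05522 × 50.226 = 13.146 km/s.
v = √(v_r² + v_t²) = √((-10.46)² + 13.146²) = √282.229 = 16.8 km/s.

16.80 km/s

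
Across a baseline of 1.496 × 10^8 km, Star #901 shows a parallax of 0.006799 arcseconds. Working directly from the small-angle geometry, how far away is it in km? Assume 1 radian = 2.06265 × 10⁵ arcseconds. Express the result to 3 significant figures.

4.54 × 10^15 km

θ = 0.006799″ = 0.006799/206265 = 3.2962 × 10^-8 rad.
d = B/θ = (1.496 × 10^8) / (3.2962 × 10^-8) = 4.5386 × 10^15 km.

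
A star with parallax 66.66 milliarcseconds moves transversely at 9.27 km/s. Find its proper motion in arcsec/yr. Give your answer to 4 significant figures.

d = 1/p = 1/0.06666″ = 15.002 pc.
μ = v_t / (4.74 d) = 9.27 / (4.74 × 15.002) = 9.27 / 71.109 = 0.13036 ″/yr.

0.1304 arcsec/yr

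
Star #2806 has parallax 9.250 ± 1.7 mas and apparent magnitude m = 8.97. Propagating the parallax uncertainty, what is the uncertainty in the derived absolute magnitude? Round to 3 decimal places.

M = m − 5 log₁₀ d + 5 = m + 5 log₁₀ p + 5, so ∂M/∂p = 5/(p ln 10).
σ_M = (5/ln 10) · (σ_p/p) = 2.1715 × 1.7/9.250 = 2.1715 × 0.18378 = 0.39908.

σ_M = 0.399 mag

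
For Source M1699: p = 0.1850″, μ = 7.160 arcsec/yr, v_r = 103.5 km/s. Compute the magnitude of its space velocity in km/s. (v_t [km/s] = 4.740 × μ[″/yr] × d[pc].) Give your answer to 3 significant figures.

d = 1/p = 1/0.1850″ = 5.4054 pc.
v_t = 4.740 μ d = 4.740 × 7.160 × 5.4054 = 183.45 km/s.
v = √(v_r² + v_t²) = √(103.5² + 183.45²) = √44366.2 = 210.63 km/s.

211 km/s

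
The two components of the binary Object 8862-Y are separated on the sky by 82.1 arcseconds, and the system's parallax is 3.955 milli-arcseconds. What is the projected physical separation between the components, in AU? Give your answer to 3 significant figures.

20800 AU

d = 1/p = 1/0.003955″ = 252.84 pc.
At distance d (pc), an angle of θ arcsec spans θ·d AU: s = 82.1 × 252.84 = 20758 AU.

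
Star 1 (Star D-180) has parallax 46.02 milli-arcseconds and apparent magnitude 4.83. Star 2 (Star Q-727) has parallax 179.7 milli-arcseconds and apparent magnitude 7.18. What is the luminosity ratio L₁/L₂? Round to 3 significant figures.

L₁/L₂ = 133

d₁ = 1/p₁ = 1/0.04602″ = 21.73 pc; d₂ = 1/p₂ = 1/0.1797″ = 5.5648 pc.
M₁ = m₁ − 5 log₁₀ d₁ + 5 = 4.83 − 6.6853 + 5 = 3.1447.
M₂ = 7.18 − 3.7272 + 5 = 8.4528.
L₁/L₂ = 10^(0.4(M₂ − M₁)) = 10^(0.4 × 5.3081) = 10^2.12324 = 132.81.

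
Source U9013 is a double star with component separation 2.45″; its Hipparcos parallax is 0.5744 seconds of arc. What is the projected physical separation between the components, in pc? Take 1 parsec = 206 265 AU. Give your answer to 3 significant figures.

d = 1/p = 1/0.5744″ = 1.7409 pc.
At distance d (pc), an angle of θ arcsec spans θ·d AU: s = 2.45 × 1.7409 = 4.2652 AU.
= 4.2652 / 206265 = 2.0678 × 10^-5 pc.

2.07 × 10^-5 pc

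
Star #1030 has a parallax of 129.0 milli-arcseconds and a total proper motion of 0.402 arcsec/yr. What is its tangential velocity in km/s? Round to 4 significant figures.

14.77 km/s

d = 1/p = 1/0.1290″ = 7.7519 pc.
v_t = 4.74 × μ × d = 4.74 × 0.402 × 7.7519 = 14.771 km/s.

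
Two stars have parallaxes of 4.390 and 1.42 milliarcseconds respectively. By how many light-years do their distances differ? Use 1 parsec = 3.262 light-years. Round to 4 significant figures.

1554 ly

d_A = 1/0.004390″ = 227.79 pc; d_B = 1/0.001420″ = 704.23 pc.
|d_B − d_A| = |704.23 − 227.79| = 476.44 pc = 476.44 × 3.262 ly = 1554.1 ly.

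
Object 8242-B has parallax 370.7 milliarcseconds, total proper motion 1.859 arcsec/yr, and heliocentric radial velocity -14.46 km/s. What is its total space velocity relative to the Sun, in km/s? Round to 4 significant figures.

27.82 km/s

d = 1/p = 1/0.3707″ = 2.6976 pc.
v_t = 4.740 μ d = 4.740 × 1.859 × 2.6976 = 23.77 km/s.
v = √(v_r² + v_t²) = √((-14.46)² + 23.77²) = √774.105 = 27.823 km/s.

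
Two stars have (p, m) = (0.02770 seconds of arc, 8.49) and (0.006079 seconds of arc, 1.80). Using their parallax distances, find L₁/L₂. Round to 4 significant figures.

d₁ = 1/p₁ = 1/0.02770″ = 36.101 pc; d₂ = 1/p₂ = 1/0.006079″ = 164.5 pc.
M₁ = m₁ − 5 log₁₀ d₁ + 5 = 8.49 − 7.7876 + 5 = 5.7024.
M₂ = 1.80 − 11.0808 + 5 = -4.2808.
L₁/L₂ = 10^(0.4(M₂ − M₁)) = 10^(0.4 × (-9.9832)) = 10^(-3.99328) = 0.00010156.

L₁/L₂ = 0.0001016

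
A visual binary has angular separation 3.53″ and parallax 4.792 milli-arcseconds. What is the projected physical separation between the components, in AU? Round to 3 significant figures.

737 AU

d = 1/p = 1/0.004792″ = 208.68 pc.
At distance d (pc), an angle of θ arcsec spans θ·d AU: s = 3.53 × 208.68 = 736.64 AU.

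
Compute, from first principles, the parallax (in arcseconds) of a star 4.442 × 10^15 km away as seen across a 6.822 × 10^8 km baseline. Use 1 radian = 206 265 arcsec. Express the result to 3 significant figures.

θ ≈ B/d = (6.822 × 10^8) / (4.442 × 10^15) = 1.5358 × 10^-7 rad.
In arcseconds: 1.5358 × 10^-7 × 206265 = 0.031678″.

0.0317 arcsec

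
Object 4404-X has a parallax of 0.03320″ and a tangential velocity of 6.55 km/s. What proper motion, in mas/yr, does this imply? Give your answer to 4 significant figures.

45.88 mas/yr

d = 1/p = 1/0.03320″ = 30.12 pc.
μ = v_t / (4.74 d) = 6.55 / (4.74 × 30.12) = 6.55 / 142.77 = 0.045878 ″/yr = 45.878 mas/yr.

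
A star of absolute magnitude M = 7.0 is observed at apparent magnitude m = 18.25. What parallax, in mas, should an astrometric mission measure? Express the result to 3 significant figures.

m − M = 18.25 − 7.0 = 11.25.
d = 10^((m−M)/5 + 1) = 10^3.250 = 1778.3 pc.
p = 1/d = 1/1778.3 = 0.00056233 arcsec = 0.56233 mas.

0.562 mas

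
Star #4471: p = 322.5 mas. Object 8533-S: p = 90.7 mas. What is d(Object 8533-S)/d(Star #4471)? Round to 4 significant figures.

3.556

Since d = 1/p, d_B/d_A = p_A/p_B.
= 322.5 / 90.7 = 3.5557.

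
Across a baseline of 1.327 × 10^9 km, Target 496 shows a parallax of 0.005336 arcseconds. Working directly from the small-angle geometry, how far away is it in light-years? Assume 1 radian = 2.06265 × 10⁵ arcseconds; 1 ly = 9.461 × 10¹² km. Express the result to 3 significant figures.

5420 ly

θ = 0.005336″ = 0.005336/206265 = 2.5870 × 10^-8 rad.
d = B/θ = (1.327 × 10^9) / (2.5870 × 10^-8) = 5.1295 × 10^16 km = (5.1295 × 10^16) / (9.461 × 10^12) ly = 5421.7 ly.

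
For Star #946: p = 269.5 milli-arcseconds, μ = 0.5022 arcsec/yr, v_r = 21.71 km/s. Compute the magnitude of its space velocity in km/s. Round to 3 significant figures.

23.4 km/s

d = 1/p = 1/0.2695″ = 3.7106 pc.
v_t = 4.740 μ d = 4.740 × 0.5022 × 3.7106 = 8.8328 km/s.
v = √(v_r² + v_t²) = √(21.71² + 8.8328²) = √549.342 = 23.438 km/s.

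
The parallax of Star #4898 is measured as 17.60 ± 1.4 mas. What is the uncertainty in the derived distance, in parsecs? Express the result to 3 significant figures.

d = 1/p, so σ_d = σ_p / p².
σ_d = 0.00140 / (0.01760)² = 0.00140 / 0.00030976 = 4.5196 pc.

4.52 pc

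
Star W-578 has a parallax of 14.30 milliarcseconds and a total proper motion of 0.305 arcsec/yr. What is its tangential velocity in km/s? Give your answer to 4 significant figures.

d = 1/p = 1/0.01430″ = 69.93 pc.
v_t = 4.74 × μ × d = 4.74 × 0.305 × 69.93 = 101.1 km/s.

101.1 km/s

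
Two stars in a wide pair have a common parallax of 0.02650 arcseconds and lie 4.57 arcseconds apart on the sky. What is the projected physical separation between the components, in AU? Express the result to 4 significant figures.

d = 1/p = 1/0.02650″ = 37.736 pc.
At distance d (pc), an angle of θ arcsec spans θ·d AU: s = 4.57 × 37.736 = 172.45 AU.

172.5 AU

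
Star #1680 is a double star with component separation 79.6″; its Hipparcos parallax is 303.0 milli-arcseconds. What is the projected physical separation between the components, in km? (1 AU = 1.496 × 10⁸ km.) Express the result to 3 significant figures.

d = 1/p = 1/0.3030″ = 3.3003 pc.
At distance d (pc), an angle of θ arcsec spans θ·d AU: s = 79.6 × 3.3003 = 262.7 AU.
= 262.7 × 1.496 × 10⁸ km = 3.9300 × 10^10 km.

3.93 × 10^10 km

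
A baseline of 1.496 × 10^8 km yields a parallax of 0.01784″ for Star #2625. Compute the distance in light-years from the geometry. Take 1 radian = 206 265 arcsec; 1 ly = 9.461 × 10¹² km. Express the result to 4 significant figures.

θ = 0.01784″ = 0.01784/206265 = 8.6491 × 10^-8 rad.
d = B/θ = (1.496 × 10^8) / (8.6491 × 10^-8) = 1.7297 × 10^15 km = (1.7297 × 10^15) / (9.461 × 10^12) ly = 182.82 ly.

182.8 ly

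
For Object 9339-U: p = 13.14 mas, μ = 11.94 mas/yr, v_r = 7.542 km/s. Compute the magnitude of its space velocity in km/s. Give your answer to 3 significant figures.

d = 1/p = 1/0.01314″ = 76.104 pc.
μ = 11.94 mas/yr = 0.01194 ″/yr.
v_t = 4.740 μ d = 4.740 × 0.01194 × 76.104 = 4.3072 km/s.
v = √(v_r² + v_t²) = √(7.542² + 4.3072²) = √75.4337 = 8.6853 km/s.

8.69 km/s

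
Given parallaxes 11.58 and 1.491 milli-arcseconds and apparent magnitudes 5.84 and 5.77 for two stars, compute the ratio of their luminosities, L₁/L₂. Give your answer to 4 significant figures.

L₁/L₂ = 0.01554

d₁ = 1/p₁ = 1/0.01158″ = 86.356 pc; d₂ = 1/p₂ = 1/0.001491″ = 670.69 pc.
M₁ = m₁ − 5 log₁₀ d₁ + 5 = 5.84 − 9.6815 + 5 = 1.1585.
M₂ = 5.77 − 14.1326 + 5 = -3.3626.
L₁/L₂ = 10^(0.4(M₂ − M₁)) = 10^(0.4 × (-4.5211)) = 10^(-1.80844) = 0.015544.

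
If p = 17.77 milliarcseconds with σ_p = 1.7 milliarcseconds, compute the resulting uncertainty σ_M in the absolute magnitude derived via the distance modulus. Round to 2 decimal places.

M = m − 5 log₁₀ d + 5 = m + 5 log₁₀ p + 5, so ∂M/∂p = 5/(p ln 10).
σ_M = (5/ln 10) · (σ_p/p) = 2.1715 × 1.7/17.77 = 2.1715 × 0.095667 = 0.20774.

σ_M = 0.21 mag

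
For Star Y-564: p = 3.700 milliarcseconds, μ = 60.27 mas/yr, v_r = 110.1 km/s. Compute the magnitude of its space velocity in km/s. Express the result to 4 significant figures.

134.5 km/s

d = 1/p = 1/0.003700″ = 270.27 pc.
μ = 60.27 mas/yr = 0.06027 ″/yr.
v_t = 4.740 μ d = 4.740 × 0.06027 × 270.27 = 77.211 km/s.
v = √(v_r² + v_t²) = √(110.1² + 77.211²) = √18083.5 = 134.47 km/s.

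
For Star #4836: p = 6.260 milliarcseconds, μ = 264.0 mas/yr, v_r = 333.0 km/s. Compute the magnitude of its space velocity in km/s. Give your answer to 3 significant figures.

388 km/s

d = 1/p = 1/0.006260″ = 159.74 pc.
μ = 264.0 mas/yr = 0.2640 ″/yr.
v_t = 4.740 μ d = 4.740 × 0.2640 × 159.74 = 199.89 km/s.
v = √(v_r² + v_t²) = √(333.0² + 199.89²) = √150845 = 388.39 km/s.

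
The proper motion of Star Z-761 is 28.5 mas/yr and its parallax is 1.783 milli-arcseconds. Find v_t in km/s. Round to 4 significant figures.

d = 1/p = 1/0.001783″ = 560.85 pc.
μ = 28.5 mas/yr = 0.0285 ″/yr.
v_t = 4.74 × μ × d = 4.74 × 0.0285 × 560.85 = 75.765 km/s.

75.77 km/s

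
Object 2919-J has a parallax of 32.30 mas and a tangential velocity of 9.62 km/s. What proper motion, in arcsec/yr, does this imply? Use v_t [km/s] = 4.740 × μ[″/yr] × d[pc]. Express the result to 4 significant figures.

0.06555 arcsec/yr

d = 1/p = 1/0.03230″ = 30.96 pc.
μ = v_t / (4.74 d) = 9.62 / (4.74 × 30.96) = 9.62 / 146.75 = 0.065554 ″/yr.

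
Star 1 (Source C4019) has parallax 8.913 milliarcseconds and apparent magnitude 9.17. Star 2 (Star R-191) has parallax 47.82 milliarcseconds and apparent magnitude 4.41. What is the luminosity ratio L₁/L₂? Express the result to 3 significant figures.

L₁/L₂ = 0.359

d₁ = 1/p₁ = 1/0.008913″ = 112.2 pc; d₂ = 1/p₂ = 1/0.04782″ = 20.912 pc.
M₁ = m₁ − 5 log₁₀ d₁ + 5 = 9.17 − 10.2500 + 5 = 3.9200.
M₂ = 4.41 − 6.6020 + 5 = 2.8080.
L₁/L₂ = 10^(0.4(M₂ − M₁)) = 10^(0.4 × (-1.1120)) = 10^(-0.44480) = 0.35909.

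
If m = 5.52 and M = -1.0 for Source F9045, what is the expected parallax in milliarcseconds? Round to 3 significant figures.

m − M = 5.52 − (-1.0) = 6.52.
d = 10^((m−M)/5 + 1) = 10^2.304 = 201.37 pc.
p = 1/d = 1/201.37 = 0.004966 arcsec = 4.966 mas.

4.97 mas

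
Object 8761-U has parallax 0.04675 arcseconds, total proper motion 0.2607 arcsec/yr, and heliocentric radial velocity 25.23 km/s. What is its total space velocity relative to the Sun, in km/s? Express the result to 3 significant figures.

36.5 km/s

d = 1/p = 1/0.04675″ = 21.39 pc.
v_t = 4.740 μ d = 4.740 × 0.2607 × 21.39 = 26.432 km/s.
v = √(v_r² + v_t²) = √(25.23² + 26.432²) = √1335.2 = 36.54 km/s.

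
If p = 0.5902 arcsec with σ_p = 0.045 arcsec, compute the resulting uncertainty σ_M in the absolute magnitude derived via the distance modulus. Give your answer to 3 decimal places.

σ_M = 0.166 mag

M = m − 5 log₁₀ d + 5 = m + 5 log₁₀ p + 5, so ∂M/∂p = 5/(p ln 10).
σ_M = (5/ln 10) · (σ_p/p) = 2.1715 × 0.045/0.5902 = 2.1715 × 0.076245 = 0.16557.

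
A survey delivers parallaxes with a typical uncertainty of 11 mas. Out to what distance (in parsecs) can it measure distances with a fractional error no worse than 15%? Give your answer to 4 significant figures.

13.64 pc

σ_d/d = σ_p/p, so the condition is σ_p/p ≤ 0.15, i.e. p ≥ σ_p/0.15.
p_min = 11/0.15 = 73.333 mas = 0.073333 arcsec.
d_max = 1/p_min = 1/0.073333 = 13.636 pc.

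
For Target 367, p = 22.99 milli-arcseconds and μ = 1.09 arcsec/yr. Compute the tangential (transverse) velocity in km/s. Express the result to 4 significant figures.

224.7 km/s

d = 1/p = 1/0.02299″ = 43.497 pc.
v_t = 4.74 × μ × d = 4.74 × 1.09 × 43.497 = 224.73 km/s.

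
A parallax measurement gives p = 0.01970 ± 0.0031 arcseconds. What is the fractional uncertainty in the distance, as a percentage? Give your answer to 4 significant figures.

15.74%

For d = 1/p, |σ_d/d| = |σ_p/p|.
σ_p/p = 0.0031 / 0.01970 = 0.15736 = 15.736%.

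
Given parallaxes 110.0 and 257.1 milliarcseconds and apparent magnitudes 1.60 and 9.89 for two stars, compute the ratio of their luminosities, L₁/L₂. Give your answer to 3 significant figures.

d₁ = 1/p₁ = 1/0.1100″ = 9.0909 pc; d₂ = 1/p₂ = 1/0.2571″ = 3.8895 pc.
M₁ = m₁ − 5 log₁₀ d₁ + 5 = 1.60 − 4.7930 + 5 = 1.8070.
M₂ = 9.89 − 2.9495 + 5 = 11.9405.
L₁/L₂ = 10^(0.4(M₂ − M₁)) = 10^(0.4 × 10.1335) = 10^4.05340 = 11308.

L₁/L₂ = 11300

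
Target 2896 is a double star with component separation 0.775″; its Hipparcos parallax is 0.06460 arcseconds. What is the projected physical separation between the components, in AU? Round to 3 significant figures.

d = 1/p = 1/0.06460″ = 15.48 pc.
At distance d (pc), an angle of θ arcsec spans θ·d AU: s = 0.775 × 15.48 = 11.997 AU.

12.0 AU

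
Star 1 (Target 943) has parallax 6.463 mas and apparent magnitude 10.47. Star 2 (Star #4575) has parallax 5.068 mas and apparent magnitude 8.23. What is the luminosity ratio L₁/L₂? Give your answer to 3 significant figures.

d₁ = 1/p₁ = 1/0.006463″ = 154.73 pc; d₂ = 1/p₂ = 1/0.005068″ = 197.32 pc.
M₁ = m₁ − 5 log₁₀ d₁ + 5 = 10.47 − 10.9479 + 5 = 4.5221.
M₂ = 8.23 − 11.4759 + 5 = 1.7541.
L₁/L₂ = 10^(0.4(M₂ − M₁)) = 10^(0.4 × (-2.7680)) = 10^(-1.10720) = 0.078127.

L₁/L₂ = 0.0781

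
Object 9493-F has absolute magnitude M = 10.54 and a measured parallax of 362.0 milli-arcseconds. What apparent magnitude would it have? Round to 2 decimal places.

d = 1/p = 1/0.3620″ = 2.7624 pc.
m − M = 5 log₁₀ d − 5 = 5 log₁₀(2.7624) − 5 = 2.2064 − 5 = -2.7936.
m = M + (m − M) = 10.54 + (-2.7936) = 7.75.

m = 7.75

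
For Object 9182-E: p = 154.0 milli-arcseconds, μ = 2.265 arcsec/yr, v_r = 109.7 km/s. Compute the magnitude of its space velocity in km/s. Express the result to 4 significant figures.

130.0 km/s

d = 1/p = 1/0.1540″ = 6.4935 pc.
v_t = 4.740 μ d = 4.740 × 2.265 × 6.4935 = 69.715 km/s.
v = √(v_r² + v_t²) = √(109.7² + 69.715²) = √16894.3 = 129.98 km/s.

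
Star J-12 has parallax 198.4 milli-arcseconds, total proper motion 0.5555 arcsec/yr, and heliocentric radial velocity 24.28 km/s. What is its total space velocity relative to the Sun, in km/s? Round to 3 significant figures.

27.7 km/s

d = 1/p = 1/0.1984″ = 5.0403 pc.
v_t = 4.740 μ d = 4.740 × 0.5555 × 5.0403 = 13.271 km/s.
v = √(v_r² + v_t²) = √(24.28² + 13.271²) = √765.638 = 27.67 km/s.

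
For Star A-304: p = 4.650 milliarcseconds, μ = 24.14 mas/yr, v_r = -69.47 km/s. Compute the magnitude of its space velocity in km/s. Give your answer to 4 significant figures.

d = 1/p = 1/0.004650″ = 215.05 pc.
μ = 24.14 mas/yr = 0.02414 ″/yr.
v_t = 4.740 μ d = 4.740 × 0.02414 × 215.05 = 24.607 km/s.
v = √(v_r² + v_t²) = √((-69.47)² + 24.607²) = √5431.59 = 73.699 km/s.

73.70 km/s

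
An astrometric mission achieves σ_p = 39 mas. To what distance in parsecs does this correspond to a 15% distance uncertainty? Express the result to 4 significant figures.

σ_d/d = σ_p/p, so the condition is σ_p/p ≤ 0.15, i.e. p ≥ σ_p/0.15.
p_min = 39/0.15 = 260 mas = 0.26 arcsec.
d_max = 1/p_min = 1/0.26 = 3.8462 pc.

3.846 pc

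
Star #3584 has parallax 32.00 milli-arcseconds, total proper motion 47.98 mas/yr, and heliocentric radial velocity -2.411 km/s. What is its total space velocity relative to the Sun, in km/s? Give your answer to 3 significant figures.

7.50 km/s

d = 1/p = 1/0.03200″ = 31.25 pc.
μ = 47.98 mas/yr = 0.04798 ″/yr.
v_t = 4.740 μ d = 4.740 × 0.04798 × 31.25 = 7.107 km/s.
v = √(v_r² + v_t²) = √((-2.411)² + 7.107²) = √56.3224 = 7.5048 km/s.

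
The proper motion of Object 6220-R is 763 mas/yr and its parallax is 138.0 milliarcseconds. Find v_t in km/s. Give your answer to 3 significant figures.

26.2 km/s

d = 1/p = 1/0.1380″ = 7.2464 pc.
μ = 763 mas/yr = 0.763 ″/yr.
v_t = 4.74 × μ × d = 4.74 × 0.763 × 7.2464 = 26.207 km/s.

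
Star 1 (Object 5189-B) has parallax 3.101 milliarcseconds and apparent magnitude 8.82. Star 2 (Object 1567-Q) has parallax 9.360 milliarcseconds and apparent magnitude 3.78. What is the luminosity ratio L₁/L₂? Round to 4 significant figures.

d₁ = 1/p₁ = 1/0.003101″ = 322.48 pc; d₂ = 1/p₂ = 1/0.009360″ = 106.84 pc.
M₁ = m₁ − 5 log₁₀ d₁ + 5 = 8.82 − 12.5425 + 5 = 1.2775.
M₂ = 3.78 − 10.1437 + 5 = -1.3637.
L₁/L₂ = 10^(0.4(M₂ − M₁)) = 10^(0.4 × (-2.6412)) = 10^(-1.05648) = 0.087805.

L₁/L₂ = 0.08781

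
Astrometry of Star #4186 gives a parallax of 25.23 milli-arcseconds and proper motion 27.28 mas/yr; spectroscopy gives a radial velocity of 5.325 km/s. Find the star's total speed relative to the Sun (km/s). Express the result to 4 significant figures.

d = 1/p = 1/0.02523″ = 39.635 pc.
μ = 27.28 mas/yr = 0.02728 ″/yr.
v_t = 4.740 μ d = 4.740 × 0.02728 × 39.635 = 5.1251 km/s.
v = √(v_r² + v_t²) = √(5.325² + 5.1251²) = √54.6223 = 7.3907 km/s.

7.391 km/s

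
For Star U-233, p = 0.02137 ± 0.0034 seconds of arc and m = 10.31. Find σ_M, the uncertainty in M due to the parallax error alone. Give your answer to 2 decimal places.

M = m − 5 log₁₀ d + 5 = m + 5 log₁₀ p + 5, so ∂M/∂p = 5/(p ln 10).
σ_M = (5/ln 10) · (σ_p/p) = 2.1715 × 0.0034/0.02137 = 2.1715 × 0.1591 = 0.34549.

σ_M = 0.35 mag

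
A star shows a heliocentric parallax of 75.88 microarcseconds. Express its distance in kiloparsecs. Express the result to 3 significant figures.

13.2 kpc

p = 75.88 microarcseconds = 0.00007588 arcsec.
d = 1/p = 1/0.00007588 = 13179 pc.
= 13.179 kpc.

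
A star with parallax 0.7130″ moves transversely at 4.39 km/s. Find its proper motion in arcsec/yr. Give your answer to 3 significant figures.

0.660 arcsec/yr

d = 1/p = 1/0.7130″ = 1.4025 pc.
μ = v_t / (4.74 d) = 4.39 / (4.74 × 1.4025) = 4.39 / 6.6479 = 0.66036 ″/yr.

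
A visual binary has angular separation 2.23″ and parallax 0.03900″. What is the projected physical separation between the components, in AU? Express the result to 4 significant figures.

57.18 AU

d = 1/p = 1/0.03900″ = 25.641 pc.
At distance d (pc), an angle of θ arcsec spans θ·d AU: s = 2.23 × 25.641 = 57.179 AU.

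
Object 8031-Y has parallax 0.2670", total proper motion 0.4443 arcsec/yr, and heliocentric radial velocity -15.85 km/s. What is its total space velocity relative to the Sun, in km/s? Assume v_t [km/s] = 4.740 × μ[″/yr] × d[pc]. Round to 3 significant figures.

d = 1/p = 1/0.2670″ = 3.7453 pc.
v_t = 4.740 μ d = 4.740 × 0.4443 × 3.7453 = 7.8875 km/s.
v = √(v_r² + v_t²) = √((-15.85)² + 7.8875²) = √313.435 = 17.704 km/s.

17.7 km/s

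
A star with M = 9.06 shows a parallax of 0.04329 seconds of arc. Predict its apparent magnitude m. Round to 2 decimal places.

d = 1/p = 1/0.04329″ = 23.1 pc.
m − M = 5 log₁₀ d − 5 = 5 log₁₀(23.1) − 5 = 6.8181 − 5 = 1.8181.
m = M + (m − M) = 9.06 + 1.8181 = 10.88.

m = 10.88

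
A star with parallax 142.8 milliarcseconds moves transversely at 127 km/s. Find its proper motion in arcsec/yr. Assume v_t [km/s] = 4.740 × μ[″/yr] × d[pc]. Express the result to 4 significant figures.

3.826 arcsec/yr

d = 1/p = 1/0.1428″ = 7.0028 pc.
μ = v_t / (4.74 d) = 127 / (4.74 × 7.0028) = 127 / 33.193 = 3.8261 ″/yr.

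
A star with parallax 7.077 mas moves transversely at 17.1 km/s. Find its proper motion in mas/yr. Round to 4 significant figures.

d = 1/p = 1/0.007077″ = 141.3 pc.
μ = v_t / (4.74 d) = 17.1 / (4.74 × 141.3) = 17.1 / 669.76 = 0.025532 ″/yr = 25.532 mas/yr.

25.53 mas/yr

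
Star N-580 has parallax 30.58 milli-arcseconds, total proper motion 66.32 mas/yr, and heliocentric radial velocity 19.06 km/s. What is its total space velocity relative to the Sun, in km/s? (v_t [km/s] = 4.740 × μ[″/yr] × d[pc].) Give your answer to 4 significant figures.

d = 1/p = 1/0.03058″ = 32.701 pc.
μ = 66.32 mas/yr = 0.06632 ″/yr.
v_t = 4.740 μ d = 4.740 × 0.06632 × 32.701 = 10.28 km/s.
v = √(v_r² + v_t²) = √(19.06² + 10.28²) = √468.962 = 21.656 km/s.

21.66 km/s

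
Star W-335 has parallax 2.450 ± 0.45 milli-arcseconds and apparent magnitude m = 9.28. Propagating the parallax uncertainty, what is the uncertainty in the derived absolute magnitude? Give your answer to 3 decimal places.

M = m − 5 log₁₀ d + 5 = m + 5 log₁₀ p + 5, so ∂M/∂p = 5/(p ln 10).
σ_M = (5/ln 10) · (σ_p/p) = 2.1715 × 0.45/2.450 = 2.1715 × 0.18367 = 0.39884.

σ_M = 0.399 mag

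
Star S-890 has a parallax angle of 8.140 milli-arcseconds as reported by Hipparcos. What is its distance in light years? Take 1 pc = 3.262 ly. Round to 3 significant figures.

p = 8.140 milli-arcseconds = 0.008140 arcsec.
d = 1/p = 1/0.008140 = 122.85 pc.
In light-years: 122.85 × 3.262 = 400.74 ly.

401 light years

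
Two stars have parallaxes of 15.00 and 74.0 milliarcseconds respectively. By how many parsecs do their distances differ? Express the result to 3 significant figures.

53.2 pc

d_A = 1/0.01500″ = 66.667 pc; d_B = 1/0.07400″ = 13.514 pc.
|d_B − d_A| = |13.514 − 66.667| = 53.153 pc.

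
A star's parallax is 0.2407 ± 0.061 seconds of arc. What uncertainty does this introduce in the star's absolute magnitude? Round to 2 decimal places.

M = m − 5 log₁₀ d + 5 = m + 5 log₁₀ p + 5, so ∂M/∂p = 5/(p ln 10).
σ_M = (5/ln 10) · (σ_p/p) = 2.1715 × 0.061/0.2407 = 2.1715 × 0.25343 = 0.55032.

σ_M = 0.55 mag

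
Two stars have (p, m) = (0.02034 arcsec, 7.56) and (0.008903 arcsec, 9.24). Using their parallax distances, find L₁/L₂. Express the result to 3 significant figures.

L₁/L₂ = 0.900

d₁ = 1/p₁ = 1/0.02034″ = 49.164 pc; d₂ = 1/p₂ = 1/0.008903″ = 112.32 pc.
M₁ = m₁ − 5 log₁₀ d₁ + 5 = 7.56 − 8.4582 + 5 = 4.1018.
M₂ = 9.24 − 10.2523 + 5 = 3.9877.
L₁/L₂ = 10^(0.4(M₂ − M₁)) = 10^(0.4 × (-0.1141)) = 10^(-0.04564) = 0.90024.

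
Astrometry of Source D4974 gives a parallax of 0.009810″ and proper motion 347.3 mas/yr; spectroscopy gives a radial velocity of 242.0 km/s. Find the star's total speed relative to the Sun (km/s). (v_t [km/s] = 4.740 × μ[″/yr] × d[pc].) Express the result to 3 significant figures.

d = 1/p = 1/0.009810″ = 101.94 pc.
μ = 347.3 mas/yr = 0.3473 ″/yr.
v_t = 4.740 μ d = 4.740 × 0.3473 × 101.94 = 167.81 km/s.
v = √(v_r² + v_t²) = √(242.0² + 167.81²) = √86724.2 = 294.49 km/s.

294 km/s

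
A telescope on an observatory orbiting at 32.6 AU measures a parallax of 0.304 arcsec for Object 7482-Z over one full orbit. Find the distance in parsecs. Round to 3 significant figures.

107 pc

With baseline B (in AU) and parallax p (in arcsec), d = B/p parsecs.
d = 32.6 / 0.304 = 107.24 pc.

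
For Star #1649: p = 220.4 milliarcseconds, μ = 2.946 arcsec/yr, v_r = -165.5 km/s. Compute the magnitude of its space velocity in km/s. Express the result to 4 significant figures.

177.2 km/s

d = 1/p = 1/0.2204″ = 4.5372 pc.
v_t = 4.740 μ d = 4.740 × 2.946 × 4.5372 = 63.358 km/s.
v = √(v_r² + v_t²) = √((-165.5)² + 63.358²) = √31404.5 = 177.21 km/s.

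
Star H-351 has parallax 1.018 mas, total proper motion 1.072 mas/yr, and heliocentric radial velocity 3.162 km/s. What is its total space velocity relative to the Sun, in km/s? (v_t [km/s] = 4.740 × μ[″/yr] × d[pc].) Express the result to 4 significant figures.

d = 1/p = 1/0.001018″ = 982.32 pc.
μ = 1.072 mas/yr = 0.001072 ″/yr.
v_t = 4.740 μ d = 4.740 × 0.001072 × 982.32 = 4.9914 km/s.
v = √(v_r² + v_t²) = √(3.162² + 4.9914²) = √34.9123 = 5.9087 km/s.

5.909 km/s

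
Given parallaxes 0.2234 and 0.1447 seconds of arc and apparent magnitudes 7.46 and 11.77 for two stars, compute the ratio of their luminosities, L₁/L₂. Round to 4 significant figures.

d₁ = 1/p₁ = 1/0.2234″ = 4.4763 pc; d₂ = 1/p₂ = 1/0.1447″ = 6.9109 pc.
M₁ = m₁ − 5 log₁₀ d₁ + 5 = 7.46 − 3.2546 + 5 = 9.2054.
M₂ = 11.77 − 4.1977 + 5 = 12.5723.
L₁/L₂ = 10^(0.4(M₂ − M₁)) = 10^(0.4 × 3.3669) = 10^1.34676 = 22.221.

L₁/L₂ = 22.22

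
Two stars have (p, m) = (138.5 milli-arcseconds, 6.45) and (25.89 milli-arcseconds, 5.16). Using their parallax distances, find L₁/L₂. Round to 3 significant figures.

L₁/L₂ = 0.0107

d₁ = 1/p₁ = 1/0.1385″ = 7.2202 pc; d₂ = 1/p₂ = 1/0.02589″ = 38.625 pc.
M₁ = m₁ − 5 log₁₀ d₁ + 5 = 6.45 − 4.2927 + 5 = 7.1573.
M₂ = 5.16 − 7.9343 + 5 = 2.2257.
L₁/L₂ = 10^(0.4(M₂ − M₁)) = 10^(0.4 × (-4.9316)) = 10^(-1.97264) = 0.01065.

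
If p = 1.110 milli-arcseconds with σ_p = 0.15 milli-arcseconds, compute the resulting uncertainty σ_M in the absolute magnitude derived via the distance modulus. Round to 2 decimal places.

σ_M = 0.29 mag

M = m − 5 log₁₀ d + 5 = m + 5 log₁₀ p + 5, so ∂M/∂p = 5/(p ln 10).
σ_M = (5/ln 10) · (σ_p/p) = 2.1715 × 0.15/1.110 = 2.1715 × 0.13514 = 0.29346.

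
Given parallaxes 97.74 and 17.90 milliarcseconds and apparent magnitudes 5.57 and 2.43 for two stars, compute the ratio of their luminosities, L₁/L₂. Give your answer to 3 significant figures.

d₁ = 1/p₁ = 1/0.09774″ = 10.231 pc; d₂ = 1/p₂ = 1/0.01790″ = 55.866 pc.
M₁ = m₁ − 5 log₁₀ d₁ + 5 = 5.57 − 5.0496 + 5 = 5.5204.
M₂ = 2.43 − 8.7357 + 5 = -1.3057.
L₁/L₂ = 10^(0.4(M₂ − M₁)) = 10^(0.4 × (-6.8261)) = 10^(-2.73044) = 0.0018602.

L₁/L₂ = 0.00186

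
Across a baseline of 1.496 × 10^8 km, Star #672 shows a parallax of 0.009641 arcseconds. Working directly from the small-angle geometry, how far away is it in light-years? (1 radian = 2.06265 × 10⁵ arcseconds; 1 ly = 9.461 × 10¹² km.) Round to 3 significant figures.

θ = 0.009641″ = 0.009641/206265 = 4.6741 × 10^-8 rad.
d = B/θ = (1.496 × 10^8) / (4.6741 × 10^-8) = 3.2006 × 10^15 km = (3.2006 × 10^15) / (9.461 × 10^12) ly = 338.29 ly.

338 ly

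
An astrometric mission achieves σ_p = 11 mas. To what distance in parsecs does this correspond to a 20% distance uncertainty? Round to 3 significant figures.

18.2 pc

σ_d/d = σ_p/p, so the condition is σ_p/p ≤ 0.20, i.e. p ≥ σ_p/0.20.
p_min = 11/0.20 = 55 mas = 0.055 arcsec.
d_max = 1/p_min = 1/0.055 = 18.182 pc.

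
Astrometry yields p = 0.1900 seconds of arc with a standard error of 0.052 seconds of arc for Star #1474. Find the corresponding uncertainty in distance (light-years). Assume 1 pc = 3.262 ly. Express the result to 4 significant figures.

4.699 ly

d = 1/p, so σ_d = σ_p / p².
σ_d = 0.0520 / (0.1900)² = 0.0520 / 0.0361 = 1.4404 pc = 1.4404 × 3.262 ly = 4.6986 ly.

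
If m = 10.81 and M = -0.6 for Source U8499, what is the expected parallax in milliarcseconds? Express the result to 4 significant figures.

m − M = 10.81 − (-0.6) = 11.41.
d = 10^((m−M)/5 + 1) = 10^3.282 = 1914.3 pc.
p = 1/d = 1/1914.3 = 0.00052238 arcsec = 0.52238 mas.

0.5224 mas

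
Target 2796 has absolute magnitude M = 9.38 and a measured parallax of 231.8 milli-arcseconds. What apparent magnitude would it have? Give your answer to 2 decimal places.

m = 7.55

d = 1/p = 1/0.2318″ = 4.3141 pc.
m − M = 5 log₁₀ d − 5 = 5 log₁₀(4.3141) − 5 = 3.1745 − 5 = -1.8255.
m = M + (m − M) = 9.38 + (-1.8255) = 7.55.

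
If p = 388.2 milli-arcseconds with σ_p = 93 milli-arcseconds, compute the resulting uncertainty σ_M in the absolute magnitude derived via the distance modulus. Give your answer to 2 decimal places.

M = m − 5 log₁₀ d + 5 = m + 5 log₁₀ p + 5, so ∂M/∂p = 5/(p ln 10).
σ_M = (5/ln 10) · (σ_p/p) = 2.1715 × 93/388.2 = 2.1715 × 0.23957 = 0.52023.

σ_M = 0.52 mag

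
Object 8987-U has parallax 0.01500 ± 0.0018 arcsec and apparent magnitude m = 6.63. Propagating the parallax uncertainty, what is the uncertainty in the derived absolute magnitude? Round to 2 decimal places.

M = m − 5 log₁₀ d + 5 = m + 5 log₁₀ p + 5, so ∂M/∂p = 5/(p ln 10).
σ_M = (5/ln 10) · (σ_p/p) = 2.1715 × 0.0018/0.01500 = 2.1715 × 0.12 = 0.26058.

σ_M = 0.26 mag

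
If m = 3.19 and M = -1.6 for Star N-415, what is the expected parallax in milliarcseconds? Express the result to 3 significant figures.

11.0 mas

m − M = 3.19 − (-1.6) = 4.79.
d = 10^((m−M)/5 + 1) = 10^1.958 = 90.782 pc.
p = 1/d = 1/90.782 = 0.011015 arcsec = 11.015 mas.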